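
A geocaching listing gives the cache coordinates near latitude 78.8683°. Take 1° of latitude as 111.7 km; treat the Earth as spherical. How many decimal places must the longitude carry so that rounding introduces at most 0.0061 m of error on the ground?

7 decimal places

At 78.8683° one degree of longitude covers 111700 × cos 78.8683° ≈ 111700 × 0.1931 ≈ 21565.3 m.
Rounding to N decimal places gives at most 0.5 × 10⁻ᴺ degrees of error, i.e. 0.5 × 10⁻ᴺ × 21565.3 m.
Need 0.5 × 21565.3 × 10⁻ᴺ ≤ 0.0061 → 10⁻ᴺ ≤ 5.657e-07, so N ≥ 6.25.
So 7 decimal places suffice (0.00108 m); 6 would allow up to 0.0108 m.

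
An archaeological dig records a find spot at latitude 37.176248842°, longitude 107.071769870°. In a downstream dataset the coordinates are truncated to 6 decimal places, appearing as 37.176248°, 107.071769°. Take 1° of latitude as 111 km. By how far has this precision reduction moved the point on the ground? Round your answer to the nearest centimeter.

12 centimeters

The latitude changed by +0.000000842° and the longitude by +0.000000870°.
North–south shift: 0.000000842 × 111000 = 0.093462 m.
E–W at 37.1762°: 0.000000870° × 111000 × cos 37.1762° = 0.000000870 × 111000 × 0.7968 ≈ 0.0769451 m.
Combined displacement = (0.093462² + 0.0769451²)^½ ≈ 0.121061 m.
That is 0.121061 m = 12.106 cm.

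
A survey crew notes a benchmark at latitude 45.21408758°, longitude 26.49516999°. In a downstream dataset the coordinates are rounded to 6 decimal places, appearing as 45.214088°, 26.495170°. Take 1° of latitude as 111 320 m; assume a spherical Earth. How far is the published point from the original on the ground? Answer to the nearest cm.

5 cm

The latitude changed by -0.00000042° and the longitude by -0.00000001°.
North–south shift: -0.00000042 × 111320 = -0.0467544 m.
East–west at this latitude: -0.00000001° × 111320 × cos 45.2141° ≈ -0.00000001 × 78420.5 = -0.000784205 m.
Combined displacement = (0.0467544² + 0.000784205²)^½ ≈ 0.046761 m.
That is 0.046761 m = 4.6761 cm.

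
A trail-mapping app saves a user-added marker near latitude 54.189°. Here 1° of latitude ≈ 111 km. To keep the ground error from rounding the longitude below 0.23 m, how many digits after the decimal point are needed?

6

At 54.189° one degree of longitude covers 111000 × cos 54.189° ≈ 111000 × 0.5851 ≈ 64947.6 m.
Rounding to N decimal places gives at most 0.5 × 10⁻ᴺ degrees of error, i.e. 0.5 × 10⁻ᴺ × 64947.6 m.
Need 0.5 × 64947.6 × 10⁻ᴺ ≤ 0.23 → 10⁻ᴺ ≤ 7.083e-06, so N ≥ 5.15.
At 5 places the error can reach 0.325 m, but 6 places keeps it to 0.0325 m.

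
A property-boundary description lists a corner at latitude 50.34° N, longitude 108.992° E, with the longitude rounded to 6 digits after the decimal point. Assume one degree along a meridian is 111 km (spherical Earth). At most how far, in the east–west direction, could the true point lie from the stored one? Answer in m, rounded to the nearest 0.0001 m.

Rounding to 6 decimal places leaves the longitude within ±5e-07° of the true value.
At latitude 50.34° a degree of longitude spans 111000 m × cos 50.34° = 111000 × 0.6382 ≈ 70843.6 m.
Maximum E–W displacement: 5e-07 × 70843.6 = 0.0354218 m.

0.0354 m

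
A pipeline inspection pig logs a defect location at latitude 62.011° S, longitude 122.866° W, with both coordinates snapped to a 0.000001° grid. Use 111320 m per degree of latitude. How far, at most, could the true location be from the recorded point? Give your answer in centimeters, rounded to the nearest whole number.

With a 0.000001° grid the true value lies within half a step, ±0.000001°/2 = ±5e-07°, of the stored one.
North–south component: 5e-07° × 111320 = 0.05566 m.
E–W at 62.011°: 5e-07° × 111320 × cos 62.011° = 5e-07 × 111320 × 0.4693 ≈ 0.0261214 m.
Combining orthogonally: (0.05566² + 0.0261214²)^½ ≈ 0.0614846 m.
That is 0.0614846 m = 6.1485 cm.

6 centimeters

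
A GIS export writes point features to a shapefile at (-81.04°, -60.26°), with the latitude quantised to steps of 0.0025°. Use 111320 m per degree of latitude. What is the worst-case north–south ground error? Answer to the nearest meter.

With a 0.0025° grid the true value lies within half a step, ±0.0025°/2 = ±0.00125°, of the stored one.
Along the meridian that is 0.00125° × 111320 m/° = 139.15 m.

139 meters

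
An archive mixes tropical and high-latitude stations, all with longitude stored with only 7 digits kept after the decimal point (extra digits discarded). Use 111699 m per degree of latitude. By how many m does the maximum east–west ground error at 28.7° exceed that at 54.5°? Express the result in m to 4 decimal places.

Truncating at 7 decimal places can drop up to a full unit in the last place, so the longitude may be off by as much as 1e-07°.
Error at 28.7° = 1e-07° × 111699 × cos 28.7° ≈ 0.01117 × 0.8771 = 0.0097976 m.
At 54.5°: 1e-07° × 111699 × cos 54.5° = 1e-07 × 111699 × 0.5807 ≈ 0.0064864 m.
Difference: 0.0097976 − 0.0064864 = 0.0033112 m.

0.0033 m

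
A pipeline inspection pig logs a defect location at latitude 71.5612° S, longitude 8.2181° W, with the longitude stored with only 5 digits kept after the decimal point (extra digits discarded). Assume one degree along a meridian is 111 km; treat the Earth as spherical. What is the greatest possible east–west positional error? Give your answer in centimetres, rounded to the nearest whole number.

35 centimetres

Truncating at 5 decimal places can drop up to a full unit in the last place, so the longitude may be off by as much as 1e-05°.
At latitude 71.5612° a degree of longitude spans 111000 m × cos 71.5612° = 111000 × 0.3163 ≈ 35108.4 m.
So at most 1e-05° × 35108.4 ≈ 0.351084 m east–west.
That is 0.351084 m = 35.108 cm.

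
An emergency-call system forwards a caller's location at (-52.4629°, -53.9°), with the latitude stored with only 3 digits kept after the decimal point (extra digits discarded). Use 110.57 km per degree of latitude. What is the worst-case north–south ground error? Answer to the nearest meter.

111 meters

Truncating at 3 decimal places can drop up to a full unit in the last place, so the latitude may be off by as much as 0.001°.
Along the meridian that is 0.001° × 110570 m/° = 110.57 m.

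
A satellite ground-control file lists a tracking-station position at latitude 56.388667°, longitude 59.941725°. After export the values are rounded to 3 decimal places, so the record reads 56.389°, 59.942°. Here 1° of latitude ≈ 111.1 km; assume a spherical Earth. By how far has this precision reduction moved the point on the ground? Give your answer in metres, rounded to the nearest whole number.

41 metres

Δlat = 56.388667 − 56.389 = -0.000333°; Δlon = 59.941725 − 59.942 = -0.000275°.
N–S: -0.000333° × 111100 m/° = -36.9963 m.
East–west at this latitude: -0.000275° × 111100 × cos 56.389° ≈ -0.000275 × 61499.6 = -16.9124 m.
Combined displacement = (36.9963² + 16.9124²)^½ ≈ 40.6787 m.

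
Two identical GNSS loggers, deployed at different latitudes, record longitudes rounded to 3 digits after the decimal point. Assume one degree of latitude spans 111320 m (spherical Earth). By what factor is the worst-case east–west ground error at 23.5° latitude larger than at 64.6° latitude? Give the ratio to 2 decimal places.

2.14

Rounding to 3 decimal places leaves the longitude within ±0.0005° of the true value.
At 23.5°: 0.0005° × 111320 × cos 23.5° = 0.0005 × 111320 × 0.9171 ≈ 51.044 m.
Error at 64.6° = 0.0005° × 111320 × cos 64.6° ≈ 55.66 × 0.4289 = 23.875 m.
The ratio reduces to cos 23.5° / cos 64.6° = 0.9171/0.4289 ≈ 2.1380.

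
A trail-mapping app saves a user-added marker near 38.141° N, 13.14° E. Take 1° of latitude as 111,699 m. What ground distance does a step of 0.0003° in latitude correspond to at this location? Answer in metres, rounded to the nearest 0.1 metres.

Along a meridian 0.0003° is 0.0003 × 111699 = 33.5097 m.

33.5 metres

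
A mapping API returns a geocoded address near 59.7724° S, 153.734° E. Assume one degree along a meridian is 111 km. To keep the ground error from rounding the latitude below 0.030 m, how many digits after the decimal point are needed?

7

One degree of latitude covers 111000 m.
N decimal places → at most half a unit in the last place, 0.5 × 10⁻ᴺ° = 111000/2 × 10⁻ᴺ m.
Need 0.5 × 111000 × 10⁻ᴺ ≤ 0.030 → 10⁻ᴺ ≤ 5.405e-07, so N ≥ 6.27.
So 7 decimal places suffice (0.00555 m); 6 would allow up to 0.0555 m.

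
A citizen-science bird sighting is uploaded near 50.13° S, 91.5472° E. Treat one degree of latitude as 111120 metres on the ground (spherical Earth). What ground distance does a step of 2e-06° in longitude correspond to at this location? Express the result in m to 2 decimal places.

One degree of longitude here spans 111120 × cos 50.13° = 111120 × 0.6410 ≈ 71233.2 m; 2e-06° of that is 0.142466 m.

0.14 m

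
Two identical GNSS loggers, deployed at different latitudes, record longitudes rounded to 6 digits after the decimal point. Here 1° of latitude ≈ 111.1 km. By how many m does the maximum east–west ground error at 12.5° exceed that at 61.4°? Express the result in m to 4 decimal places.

Rounding to 6 decimal places leaves the longitude within ±5e-07° of the true value.
At 12.5°: 5e-07° × 111100 × cos 12.5° = 5e-07 × 111100 × 0.9763 ≈ 0.054233 m.
At 61.4°: 5e-07° × 111100 × cos 61.4° = 5e-07 × 111100 × 0.4787 ≈ 0.026591 m.
Difference: 0.054233 − 0.026591 = 0.027642 m.

0.0276 m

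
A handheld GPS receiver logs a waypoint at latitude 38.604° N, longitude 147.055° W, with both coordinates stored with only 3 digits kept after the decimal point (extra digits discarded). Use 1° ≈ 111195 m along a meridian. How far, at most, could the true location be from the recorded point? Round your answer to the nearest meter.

Truncating at 3 decimal places can drop up to a full unit in the last place, so each coordinate may be off by as much as 0.001°.
North–south component: 0.001° × 111195 = 111.195 m.
East–west component at 38.604°: 0.001° × 111195 × cos 38.604° ≈ 0.001 × 86896.3 ≈ 86.8963 m.
Worst case both components are at the extreme and orthogonal: √(111.195² + 86.8963²) ≈ 141.122 m.

141 meters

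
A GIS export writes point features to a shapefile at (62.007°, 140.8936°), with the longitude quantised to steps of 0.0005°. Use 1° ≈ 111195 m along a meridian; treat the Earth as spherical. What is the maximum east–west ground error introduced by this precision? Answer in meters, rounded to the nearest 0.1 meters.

13.0 meters

With a 0.0005° grid the true value lies within half a step, ±0.0005°/2 = ±0.00025°, of the stored one.
Parallels shrink by cos φ, so at 62.007° a degree of longitude is 111195 × 0.4694 ≈ 52190.9 m.
Maximum E–W displacement: 0.00025 × 52190.9 = 13.0477 m.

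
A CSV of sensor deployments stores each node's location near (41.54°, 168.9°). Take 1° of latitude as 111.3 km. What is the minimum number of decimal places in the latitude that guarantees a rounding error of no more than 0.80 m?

5

One degree of latitude covers 111300 m.
N decimal places → at most half a unit in the last place, 0.5 × 10⁻ᴺ° = 111300/2 × 10⁻ᴺ m.
Setting 55650 × 10⁻ᴺ ≤ 0.80 gives 10ᴺ ≥ 6.956e+04, i.e. N ≥ 4.84.
N = 4 would give 5.57 m (too coarse); N = 5 gives 0.556 m ≤ 0.80 m.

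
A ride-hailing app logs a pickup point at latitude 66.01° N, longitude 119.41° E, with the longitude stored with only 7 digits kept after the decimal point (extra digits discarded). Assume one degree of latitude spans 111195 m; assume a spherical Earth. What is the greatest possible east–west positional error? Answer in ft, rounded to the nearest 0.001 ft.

0.015 ft

Truncating at 7 decimal places can drop up to a full unit in the last place, so the longitude may be off by as much as 1e-07°.
One degree of longitude at 66.01° is 111195 × cos 66.01° ≈ 111195 × 0.4066 = 45209.4 m.
East–west error: 1e-07° × 45209.4 m/° ≈ 0.00452094 m.
In feet: 0.00452094 m ÷ 0.3048 ≈ 0.014832 ft.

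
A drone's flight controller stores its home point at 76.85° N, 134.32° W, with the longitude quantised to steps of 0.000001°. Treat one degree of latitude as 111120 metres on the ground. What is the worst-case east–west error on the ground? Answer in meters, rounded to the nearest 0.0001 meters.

0.0126 meters

With a 0.000001° grid the true value lies within half a step, ±0.000001°/2 = ±5e-07°, of the stored one.
At latitude 76.85° a degree of longitude spans 111120 m × cos 76.85° = 111120 × 0.2275 ≈ 25279.9 m.
East–west error: 5e-07° × 25279.9 m/° ≈ 0.01264 m.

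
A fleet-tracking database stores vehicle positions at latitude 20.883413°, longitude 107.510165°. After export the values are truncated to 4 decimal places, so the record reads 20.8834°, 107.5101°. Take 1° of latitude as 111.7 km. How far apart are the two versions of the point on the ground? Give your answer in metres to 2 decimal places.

6.94 metres

The latitude changed by +0.000013° and the longitude by +0.000065°.
N–S: 0.000013° × 111700 m/° = 1.4521 m.
East–west at this latitude: 0.000065° × 111700 × cos 20.8834° ≈ 0.000065 × 104362 = 6.78354 m.
Combined displacement = (1.4521² + 6.78354²)^½ ≈ 6.93722 m.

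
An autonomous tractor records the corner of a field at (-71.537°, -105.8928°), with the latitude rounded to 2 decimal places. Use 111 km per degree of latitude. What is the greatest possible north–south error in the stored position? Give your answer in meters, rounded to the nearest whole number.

Rounding to 2 decimal places leaves the latitude within ±0.005° of the true value.
Along the meridian that is 0.005° × 111000 m/° = 555 m.

555 meters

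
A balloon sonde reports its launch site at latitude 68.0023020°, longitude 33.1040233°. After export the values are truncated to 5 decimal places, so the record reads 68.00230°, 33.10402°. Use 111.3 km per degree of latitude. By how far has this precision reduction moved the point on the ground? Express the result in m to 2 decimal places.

The latitude changed by +0.0000020° and the longitude by +0.0000033°.
North–south shift: 0.0000020 × 111300 = 0.2226 m.
E–W at 68.0023°: 0.0000033° × 111300 × cos 68.0023° = 0.0000033 × 111300 × 0.3746 ≈ 0.137576 m.
Combined displacement = (0.2226² + 0.137576²)^½ ≈ 0.261683 m.

0.26 m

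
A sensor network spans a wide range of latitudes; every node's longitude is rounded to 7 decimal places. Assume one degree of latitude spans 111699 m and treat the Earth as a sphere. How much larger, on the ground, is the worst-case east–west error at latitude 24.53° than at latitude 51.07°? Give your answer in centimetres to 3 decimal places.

Rounding to 7 decimal places leaves the longitude within ±5e-08° of the true value.
At 24.53°: 5e-08° × 111699 × cos 24.53° = 5e-08 × 111699 × 0.9097 ≈ 0.0050809 m.
At 51.07°: 5e-08° × 111699 × cos 51.07° = 5e-08 × 111699 × 0.6284 ≈ 0.0035094 m.
So the lower-latitude error exceeds the higher by 0.0050809 − 0.0035094 = 0.0015715 m.
That is 0.00157146 m = 0.15715 cm.

0.157 centimetres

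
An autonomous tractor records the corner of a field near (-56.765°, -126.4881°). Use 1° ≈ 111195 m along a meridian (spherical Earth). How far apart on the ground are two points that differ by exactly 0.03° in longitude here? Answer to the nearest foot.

One degree of longitude here spans 111195 × cos 56.765° = 111195 × 0.5481 ≈ 60943.1 m; 0.03° of that is 1828.29 m.
Converting: 1828.29 m × 3.2808 ft/m ≈ 5998.3 ft.

5998 feet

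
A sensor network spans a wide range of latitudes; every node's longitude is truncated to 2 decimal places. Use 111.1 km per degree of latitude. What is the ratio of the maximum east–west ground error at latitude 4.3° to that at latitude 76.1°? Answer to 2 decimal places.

4.15

Truncating at 2 decimal places can drop up to a full unit in the last place, so the longitude may be off by as much as 0.01°.
Error at 4.3° = 0.01° × 111100 × cos 4.3° ≈ 1111 × 0.9972 = 1107.9 m.
Error at 76.1° = 0.01° × 111100 × cos 76.1° ≈ 1111 × 0.2402 = 266.89 m.
Ratio: 1107.9 / 266.89 = cos 4.3° / cos 76.1° ≈ 4.1510.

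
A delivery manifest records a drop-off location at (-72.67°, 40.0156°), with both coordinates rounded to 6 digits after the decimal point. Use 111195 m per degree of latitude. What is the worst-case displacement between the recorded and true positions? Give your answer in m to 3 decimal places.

0.058 m

Rounding to 6 decimal places leaves each coordinate within ±5e-07° of the true value.
North–south component: 5e-07° × 111195 = 0.0555975 m.
E–W at 72.67°: 5e-07° × 111195 × cos 72.67° = 5e-07 × 111195 × 0.2979 ≈ 0.0165611 m.
The two errors are perpendicular, so the maximum displacement is √(0.0555975² + 0.0165611²) ≈ 0.0580117 m.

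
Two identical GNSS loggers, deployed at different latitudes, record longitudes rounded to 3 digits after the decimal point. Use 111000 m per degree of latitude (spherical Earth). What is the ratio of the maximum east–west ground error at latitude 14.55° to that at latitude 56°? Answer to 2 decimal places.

Rounding to 3 decimal places leaves the longitude within ±0.0005° of the true value.
At 14.55°: 0.0005° × 111000 × cos 14.55° = 0.0005 × 111000 × 0.9679 ≈ 53.72 m.
Error at 56° = 0.0005° × 111000 × cos 56° ≈ 55.5 × 0.5592 = 31.035 m.
Ratio: 53.72 / 31.035 = cos 14.55° / cos 56° ≈ 1.7309.

1.73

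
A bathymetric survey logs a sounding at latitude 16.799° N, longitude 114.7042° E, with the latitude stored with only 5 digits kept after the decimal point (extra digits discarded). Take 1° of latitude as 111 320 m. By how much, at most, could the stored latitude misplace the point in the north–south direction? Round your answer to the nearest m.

1 m

Truncating at 5 decimal places can drop up to a full unit in the last place, so the latitude may be off by as much as 1e-05°.
North–south distance: 1e-05° × 111320 m/° = 1.1132 m.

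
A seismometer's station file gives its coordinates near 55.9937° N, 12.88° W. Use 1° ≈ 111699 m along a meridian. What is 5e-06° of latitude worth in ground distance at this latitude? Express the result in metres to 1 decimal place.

Along a meridian 5e-06° is 5e-06 × 111699 = 0.558495 m.

0.6 metres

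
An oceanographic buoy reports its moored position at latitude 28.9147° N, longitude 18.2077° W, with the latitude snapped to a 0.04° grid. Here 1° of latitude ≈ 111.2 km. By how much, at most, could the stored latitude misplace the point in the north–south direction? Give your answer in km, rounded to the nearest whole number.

2 km

With a 0.04° grid the true value lies within half a step, ±0.04°/2 = ±0.02°, of the stored one.
Along the meridian that is 0.02° × 111200 m/° = 2224 m.
That is 2224 m = 2.224 km.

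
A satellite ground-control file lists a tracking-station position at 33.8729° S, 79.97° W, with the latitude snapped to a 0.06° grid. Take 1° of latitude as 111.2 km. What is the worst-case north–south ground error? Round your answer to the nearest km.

3 km

With a 0.06° grid the true value lies within half a step, ±0.06°/2 = ±0.03°, of the stored one.
So the N–S error is at most 0.03 × 111200 = 3336 m.
That is 3336 m = 3.336 km.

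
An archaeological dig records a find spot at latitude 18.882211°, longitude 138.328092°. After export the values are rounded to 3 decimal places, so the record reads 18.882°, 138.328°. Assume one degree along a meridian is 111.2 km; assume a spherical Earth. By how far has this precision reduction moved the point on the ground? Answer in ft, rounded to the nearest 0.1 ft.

83.3 ft

Δlat = 18.882211 − 18.882 = +0.000211°; Δlon = 138.328092 − 138.328 = +0.000092°.
N–S: 0.000211° × 111200 m/° = 23.4632 m.
East–west at this latitude: 0.000092° × 111200 × cos 18.882° ≈ 0.000092 × 105216 = 9.67987 m.
Distance: √(23.4632² + 9.67987²) ≈ 25.3815 m.
In feet: 25.3815 m ÷ 0.3048 ≈ 83.273 ft.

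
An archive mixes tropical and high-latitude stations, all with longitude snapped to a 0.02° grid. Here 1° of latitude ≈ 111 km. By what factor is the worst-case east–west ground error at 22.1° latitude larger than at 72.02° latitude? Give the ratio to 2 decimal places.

3.00

With a 0.02° grid the true value lies within half a step, ±0.02°/2 = ±0.01°, of the stored one.
Error at 22.1° = 0.01° × 111000 × cos 22.1° ≈ 1110 × 0.9265 = 1028.4 m.
Error at 72.02° = 0.01° × 111000 × cos 72.02° ≈ 1110 × 0.3087 = 342.64 m.
Ratio: 1028.4 / 342.64 = cos 22.1° / cos 72.02° ≈ 3.0015.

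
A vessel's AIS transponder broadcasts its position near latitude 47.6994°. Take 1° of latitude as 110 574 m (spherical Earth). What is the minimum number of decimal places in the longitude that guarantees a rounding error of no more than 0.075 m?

At 47.6994° one degree of longitude covers 110574 × cos 47.6994° ≈ 110574 × 0.6730 ≈ 74418.5 m.
N decimal places → at most half a unit in the last place, 0.5 × 10⁻ᴺ° = 74418.5/2 × 10⁻ᴺ m.
Setting 37209.3 × 10⁻ᴺ ≤ 0.075 gives 10ᴺ ≥ 4.961e+05, i.e. N ≥ 5.70.
So 6 decimal places suffice (0.0372 m); 5 would allow up to 0.372 m.

6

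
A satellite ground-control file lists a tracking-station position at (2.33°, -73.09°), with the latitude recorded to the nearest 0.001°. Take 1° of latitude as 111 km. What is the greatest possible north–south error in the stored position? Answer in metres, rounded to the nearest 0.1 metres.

55.5 metres

Rounding to 3 decimal places leaves the latitude within ±0.0005° of the true value.
North–south distance: 0.0005° × 111000 m/° = 55.5 m.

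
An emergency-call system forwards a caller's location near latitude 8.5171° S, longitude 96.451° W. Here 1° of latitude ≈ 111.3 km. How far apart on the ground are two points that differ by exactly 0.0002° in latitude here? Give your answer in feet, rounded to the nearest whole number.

0.0002° × 111300 m/° = 22.26 m.
In feet: 22.26 m ÷ 0.3048 ≈ 73.031 ft.

73 feet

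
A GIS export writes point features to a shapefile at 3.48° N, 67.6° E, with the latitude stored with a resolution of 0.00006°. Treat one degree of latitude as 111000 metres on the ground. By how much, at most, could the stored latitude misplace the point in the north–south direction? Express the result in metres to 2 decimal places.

With a 0.00006° grid the true value lies within half a step, ±0.00006°/2 = ±3e-05°, of the stored one.
North–south distance: 3e-05° × 111000 m/° = 3.33 m.

3.33 metres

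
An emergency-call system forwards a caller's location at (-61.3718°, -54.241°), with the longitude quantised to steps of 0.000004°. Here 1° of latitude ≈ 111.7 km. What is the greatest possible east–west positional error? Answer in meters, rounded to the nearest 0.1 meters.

0.1 meters

With a 0.000004° grid the true value lies within half a step, ±0.000004°/2 = ±2e-06°, of the stored one.
Parallels shrink by cos φ, so at 61.3718° a degree of longitude is 111700 × 0.4791 ≈ 53518.1 m.
Maximum E–W displacement: 2e-06 × 53518.1 = 0.107036 m.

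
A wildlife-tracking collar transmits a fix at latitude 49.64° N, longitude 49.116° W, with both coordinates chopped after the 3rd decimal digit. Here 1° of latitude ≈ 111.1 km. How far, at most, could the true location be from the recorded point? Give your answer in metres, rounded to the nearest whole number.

Truncating at 3 decimal places can drop up to a full unit in the last place, so each coordinate may be off by as much as 0.001°.
N–S: 0.001° × 111100 m/° = 111.1 m.
Longitude error → 0.001 × 111100 × cos 49.64° = 0.001 × 111100 × 0.6476 ≈ 71.947 m.
The two errors are perpendicular, so the maximum displacement is √(111.1² + 71.947²) ≈ 132.362 m.

132 metres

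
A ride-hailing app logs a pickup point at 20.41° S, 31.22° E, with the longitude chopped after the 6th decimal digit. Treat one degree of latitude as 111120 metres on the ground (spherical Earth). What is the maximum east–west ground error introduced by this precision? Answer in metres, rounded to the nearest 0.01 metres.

Truncating at 6 decimal places can drop up to a full unit in the last place, so the longitude may be off by as much as 1e-06°.
At latitude 20.41° a degree of longitude spans 111120 m × cos 20.41° = 111120 × 0.9372 ≈ 104144 m.
East–west error: 1e-06° × 104144 m/° ≈ 0.104144 m.

0.10 metres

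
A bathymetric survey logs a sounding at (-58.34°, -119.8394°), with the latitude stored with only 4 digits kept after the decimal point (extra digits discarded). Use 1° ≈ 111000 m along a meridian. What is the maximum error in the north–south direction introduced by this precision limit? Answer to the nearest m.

Truncating at 4 decimal places can drop up to a full unit in the last place, so the latitude may be off by as much as 0.0001°.
North–south distance: 0.0001° × 111000 m/° = 11.1 m.

11 m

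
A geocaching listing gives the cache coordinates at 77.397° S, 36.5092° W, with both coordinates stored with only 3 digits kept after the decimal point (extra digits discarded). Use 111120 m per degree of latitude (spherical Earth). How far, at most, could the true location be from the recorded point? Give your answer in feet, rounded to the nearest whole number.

Truncating at 3 decimal places can drop up to a full unit in the last place, so each coordinate may be off by as much as 0.001°.
North–south component: 0.001° × 111120 = 111.12 m.
Longitude error → 0.001 × 111120 × cos 77.397° = 0.001 × 111120 × 0.2182 ≈ 24.2458 m.
Combining orthogonally: (111.12² + 24.2458²)^½ ≈ 113.734 m.
In feet: 113.734 m ÷ 0.3048 ≈ 373.14 ft.

373 feet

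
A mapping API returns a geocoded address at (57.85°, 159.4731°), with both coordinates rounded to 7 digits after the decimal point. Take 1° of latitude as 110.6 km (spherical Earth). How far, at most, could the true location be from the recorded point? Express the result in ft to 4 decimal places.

Rounding to 7 decimal places leaves each coordinate within ±5e-08° of the true value.
Latitude error → 5e-08 × 110600 = 0.00553 m along the meridian.
E–W at 57.85°: 5e-08° × 110600 × cos 57.85° = 5e-08 × 110600 × 0.5321 ≈ 0.00294272 m.
The two errors are perpendicular, so the maximum displacement is √(0.00553² + 0.00294272²) ≈ 0.00626422 m.
In feet: 0.00626422 m ÷ 0.3048 ≈ 0.020552 ft.

0.0206 ft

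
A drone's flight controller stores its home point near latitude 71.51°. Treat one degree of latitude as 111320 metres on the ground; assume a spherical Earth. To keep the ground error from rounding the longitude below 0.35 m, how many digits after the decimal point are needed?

5

At 71.51° one degree of longitude covers 111320 × cos 71.51° ≈ 111320 × 0.3171 ≈ 35303.9 m.
N decimal places → at most half a unit in the last place, 0.5 × 10⁻ᴺ° = 35303.9/2 × 10⁻ᴺ m.
Need 0.5 × 35303.9 × 10⁻ᴺ ≤ 0.35 → 10⁻ᴺ ≤ 1.983e-05, so N ≥ 4.70.
N = 4 would give 1.77 m (too coarse); N = 5 gives 0.177 m ≤ 0.35 m.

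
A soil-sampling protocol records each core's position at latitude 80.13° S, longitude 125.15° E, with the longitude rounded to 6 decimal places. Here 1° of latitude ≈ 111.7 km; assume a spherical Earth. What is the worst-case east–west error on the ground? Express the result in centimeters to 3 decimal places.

0.957 centimeters

Rounding to 6 decimal places leaves the longitude within ±5e-07° of the true value.
One degree of longitude at 80.13° is 111700 × cos 80.13° ≈ 111700 × 0.1714 = 19146.9 m.
So at most 5e-07° × 19146.9 ≈ 0.00957343 m east–west.
That is 0.00957343 m = 0.95734 cm.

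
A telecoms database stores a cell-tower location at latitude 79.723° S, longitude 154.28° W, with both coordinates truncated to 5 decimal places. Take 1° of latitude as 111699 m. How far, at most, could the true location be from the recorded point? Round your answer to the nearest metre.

1 metres

Truncating at 5 decimal places can drop up to a full unit in the last place, so each coordinate may be off by as much as 1e-05°.
North–south component: 1e-05° × 111699 = 1.11699 m.
Longitude error → 1e-05 × 111699 × cos 79.723° = 1e-05 × 111699 × 0.1784 ≈ 0.199279 m.
The two errors are perpendicular, so the maximum displacement is √(1.11699² + 0.199279²) ≈ 1.13463 m.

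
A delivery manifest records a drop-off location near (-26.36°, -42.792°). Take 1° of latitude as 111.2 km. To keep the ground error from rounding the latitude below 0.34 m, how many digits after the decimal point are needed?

6 decimal places

One degree of latitude covers 111200 m.
N decimal places → at most half a unit in the last place, 0.5 × 10⁻ᴺ° = 111200/2 × 10⁻ᴺ m.
Setting 55600 × 10⁻ᴺ ≤ 0.34 gives 10ᴺ ≥ 1.635e+05, i.e. N ≥ 5.21.
At 5 places the error can reach 0.556 m, but 6 places keeps it to 0.0556 m.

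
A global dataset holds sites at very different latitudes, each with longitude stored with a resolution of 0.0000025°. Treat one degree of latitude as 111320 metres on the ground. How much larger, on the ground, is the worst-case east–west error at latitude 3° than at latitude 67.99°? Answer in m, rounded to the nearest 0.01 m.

0.09 m

With a 0.0000025° grid the true value lies within half a step, ±0.0000025°/2 = ±1.25e-06°, of the stored one.
Error at 3° = 1.25e-06° × 111320 × cos 3° ≈ 0.13915 × 0.9986 = 0.13896 m.
At 67.99°: 1.25e-06° × 111320 × cos 67.99° = 1.25e-06 × 111320 × 0.3748 ≈ 0.052149 m.
Difference: 0.13896 − 0.052149 = 0.08681 m.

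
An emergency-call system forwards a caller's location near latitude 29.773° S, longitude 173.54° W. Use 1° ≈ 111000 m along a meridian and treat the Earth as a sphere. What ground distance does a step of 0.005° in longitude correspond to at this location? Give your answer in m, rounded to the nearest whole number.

0.005° of longitude at 29.773° is 0.005 × 111000 × cos 29.773° ≈ 0.005 × 96348 = 481.74 m.

482 m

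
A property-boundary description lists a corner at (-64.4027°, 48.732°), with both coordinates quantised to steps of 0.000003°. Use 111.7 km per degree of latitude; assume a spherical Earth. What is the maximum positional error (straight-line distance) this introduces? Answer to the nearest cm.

With a 0.000003° grid the true value lies within half a step, ±0.000003°/2 = ±1.5e-06°, of the stored one.
North–south component: 1.5e-06° × 111700 = 0.16755 m.
East–west component at 64.4027°: 1.5e-06° × 111700 × cos 64.4027° ≈ 1.5e-06 × 48259.2 ≈ 0.0723888 m.
Combining orthogonally: (0.16755² + 0.0723888²)^½ ≈ 0.182519 m.
That is 0.182519 m = 18.252 cm.

18 cm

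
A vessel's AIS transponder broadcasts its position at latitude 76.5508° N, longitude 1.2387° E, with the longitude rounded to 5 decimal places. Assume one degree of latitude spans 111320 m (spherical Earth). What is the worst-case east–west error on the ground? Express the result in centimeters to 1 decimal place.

12.9 centimeters

Rounding to 5 decimal places leaves the longitude within ±5e-06° of the true value.
At latitude 76.5508° a degree of longitude spans 111320 m × cos 76.5508° = 111320 × 0.2326 ≈ 25891.2 m.
Maximum E–W displacement: 5e-06 × 25891.2 = 0.129456 m.
That is 0.129456 m = 12.946 cm.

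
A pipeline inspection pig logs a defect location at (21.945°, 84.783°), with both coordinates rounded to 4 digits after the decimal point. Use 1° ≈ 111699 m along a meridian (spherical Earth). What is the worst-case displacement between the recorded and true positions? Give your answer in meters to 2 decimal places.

Rounding to 4 decimal places leaves each coordinate within ±5e-05° of the true value.
N–S: 5e-05° × 111699 m/° = 5.58495 m.
E–W at 21.945°: 5e-05° × 111699 × cos 21.945° = 5e-05 × 111699 × 0.9275 ≈ 5.18028 m.
The two errors are perpendicular, so the maximum displacement is √(5.58495² + 5.18028²) ≈ 7.61754 m.

7.62 meters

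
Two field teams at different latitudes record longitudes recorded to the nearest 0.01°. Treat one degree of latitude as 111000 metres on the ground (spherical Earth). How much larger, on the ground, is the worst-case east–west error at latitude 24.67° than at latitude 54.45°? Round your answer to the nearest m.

182 m

Rounding to 2 decimal places leaves the longitude within ±0.005° of the true value.
Error at 24.67° = 0.005° × 111000 × cos 24.67° ≈ 555 × 0.9087 = 504.34 m.
Error at 54.45° = 0.005° × 111000 × cos 54.45° ≈ 555 × 0.5814 = 322.68 m.
Difference: 504.34 − 322.68 = 181.66 m.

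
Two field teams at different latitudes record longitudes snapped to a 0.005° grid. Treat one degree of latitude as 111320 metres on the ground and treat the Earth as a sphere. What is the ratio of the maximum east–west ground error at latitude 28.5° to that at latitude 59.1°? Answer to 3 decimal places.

1.711

With a 0.005° grid the true value lies within half a step, ±0.005°/2 = ±0.0025°, of the stored one.
At 28.5°: 0.0025° × 111320 × cos 28.5° = 0.0025 × 111320 × 0.8788 ≈ 244.57 m.
Error at 59.1° = 0.0025° × 111320 × cos 59.1° ≈ 278.3 × 0.5135 = 142.92 m.
Ratio: 244.57 / 142.92 = cos 28.5° / cos 59.1° ≈ 1.7113.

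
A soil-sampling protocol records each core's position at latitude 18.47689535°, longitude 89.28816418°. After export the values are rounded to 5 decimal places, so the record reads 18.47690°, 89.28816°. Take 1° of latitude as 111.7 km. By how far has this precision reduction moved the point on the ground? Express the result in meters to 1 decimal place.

0.7 meters

The latitude changed by -0.00000465° and the longitude by +0.00000418°.
North–south shift: -0.00000465 × 111700 = -0.519405 m.
East–west at this latitude: 0.00000418° × 111700 × cos 18.4769° ≈ 0.00000418 × 105942 = 0.442838 m.
Distance: √(0.519405² + 0.442838²) ≈ 0.682559 m.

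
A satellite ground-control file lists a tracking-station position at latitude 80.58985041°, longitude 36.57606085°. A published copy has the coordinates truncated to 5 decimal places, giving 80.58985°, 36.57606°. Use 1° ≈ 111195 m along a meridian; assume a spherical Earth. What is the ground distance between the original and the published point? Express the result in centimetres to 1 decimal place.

4.8 centimetres

Δlat = 80.58985041 − 80.58985 = +0.00000041°; Δlon = 36.57606085 − 36.57606 = +0.00000085°.
North–south shift: 0.00000041 × 111195 = 0.0455899 m.
East–west at this latitude: 0.00000085° × 111195 × cos 80.5898° ≈ 0.00000085 × 18180.5 = 0.0154534 m.
Hypotenuse of the two orthogonal shifts: √(0.0455899² + 0.0154534²) = 0.0481378 m.
That is 0.0481378 m = 4.8138 cm.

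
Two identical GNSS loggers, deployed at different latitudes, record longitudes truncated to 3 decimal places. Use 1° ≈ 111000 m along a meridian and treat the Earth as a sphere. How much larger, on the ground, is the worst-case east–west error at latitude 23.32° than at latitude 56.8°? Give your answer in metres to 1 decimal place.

41.2 metres

Truncating at 3 decimal places can drop up to a full unit in the last place, so the longitude may be off by as much as 0.001°.
At 23.32°: 0.001° × 111000 × cos 23.32° = 0.001 × 111000 × 0.9183 ≈ 101.93 m.
At 56.8°: 0.001° × 111000 × cos 56.8° = 0.001 × 111000 × 0.5476 ≈ 60.78 m.
Difference: 101.93 − 60.78 = 41.153 m.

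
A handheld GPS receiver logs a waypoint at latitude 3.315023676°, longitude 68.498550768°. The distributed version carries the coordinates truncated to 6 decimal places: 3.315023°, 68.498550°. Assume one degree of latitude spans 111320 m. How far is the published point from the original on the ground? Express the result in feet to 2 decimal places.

Δlat = 3.315023676 − 3.315023 = +0.000000676°; Δlon = 68.498550768 − 68.498550 = +0.000000768°.
N–S: 0.000000676° × 111320 m/° = 0.0752523 m.
E–W at 3.31502°: 0.000000768° × 111320 × cos 3.31502° = 0.000000768 × 111320 × 0.9983 ≈ 0.0853507 m.
Hypotenuse of the two orthogonal shifts: √(0.0752523² + 0.0853507²) = 0.113788 m.
In feet: 0.113788 m ÷ 0.3048 ≈ 0.37332 ft.

0.37 feet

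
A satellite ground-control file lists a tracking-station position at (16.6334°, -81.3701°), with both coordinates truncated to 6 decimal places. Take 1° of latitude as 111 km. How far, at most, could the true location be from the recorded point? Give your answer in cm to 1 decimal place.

Truncating at 6 decimal places can drop up to a full unit in the last place, so each coordinate may be off by as much as 1e-06°.
North–south component: 1e-06° × 111000 = 0.111 m.
East–west component at 16.6334°: 1e-06° × 111000 × cos 16.6334° ≈ 1e-06 × 106355 ≈ 0.106355 m.
The two errors are perpendicular, so the maximum displacement is √(0.111² + 0.106355²) ≈ 0.153728 m.
That is 0.153728 m = 15.373 cm.

15.4 cm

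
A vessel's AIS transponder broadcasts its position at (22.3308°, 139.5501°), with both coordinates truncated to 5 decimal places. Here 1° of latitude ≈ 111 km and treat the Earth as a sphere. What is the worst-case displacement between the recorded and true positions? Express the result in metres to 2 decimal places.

1.51 metres

Truncating at 5 decimal places can drop up to a full unit in the last place, so each coordinate may be off by as much as 1e-05°.
North–south component: 1e-05° × 111000 = 1.11 m.
Longitude error → 1e-05 × 111000 × cos 22.3308° = 1e-05 × 111000 × 0.9250 ≈ 1.02676 m.
Combining orthogonally: (1.11² + 1.02676²)^½ ≈ 1.51206 m.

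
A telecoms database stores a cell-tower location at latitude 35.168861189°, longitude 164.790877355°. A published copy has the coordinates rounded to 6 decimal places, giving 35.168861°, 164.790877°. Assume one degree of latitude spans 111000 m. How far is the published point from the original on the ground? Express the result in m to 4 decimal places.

0.0384 m

Δlat = 35.168861189 − 35.168861 = +0.000000189°; Δlon = 164.790877355 − 164.790877 = +0.000000355°.
N–S: 0.000000189° × 111000 m/° = 0.020979 m.
East–west at this latitude: 0.000000355° × 111000 × cos 35.1689° ≈ 0.000000355 × 90737.8 = 0.0322119 m.
Combined displacement = (0.020979² + 0.0322119²)^½ ≈ 0.0384412 m.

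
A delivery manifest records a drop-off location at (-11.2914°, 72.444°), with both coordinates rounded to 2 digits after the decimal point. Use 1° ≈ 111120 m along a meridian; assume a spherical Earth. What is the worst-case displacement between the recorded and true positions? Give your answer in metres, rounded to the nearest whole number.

Rounding to 2 decimal places leaves each coordinate within ±0.005° of the true value.
Latitude error → 0.005 × 111120 = 555.6 m along the meridian.
Longitude error → 0.005 × 111120 × cos 11.2914° = 0.005 × 111120 × 0.9806 ≈ 544.846 m.
The two errors are perpendicular, so the maximum displacement is √(555.6² + 544.846²) ≈ 778.17 m.

778 metres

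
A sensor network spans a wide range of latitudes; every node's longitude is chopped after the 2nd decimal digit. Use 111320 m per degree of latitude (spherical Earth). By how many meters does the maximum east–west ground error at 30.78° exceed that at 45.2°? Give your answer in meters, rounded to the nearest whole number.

Truncating at 2 decimal places can drop up to a full unit in the last place, so the longitude may be off by as much as 0.01°.
At 30.78°: 0.01° × 111320 × cos 30.78° = 0.01 × 111320 × 0.8591 ≈ 956.39 m.
At 45.2°: 0.01° × 111320 × cos 45.2° = 0.01 × 111320 × 0.7046 ≈ 784.4 m.
So the lower-latitude error exceeds the higher by 956.39 − 784.4 = 171.99 m.

172 meters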